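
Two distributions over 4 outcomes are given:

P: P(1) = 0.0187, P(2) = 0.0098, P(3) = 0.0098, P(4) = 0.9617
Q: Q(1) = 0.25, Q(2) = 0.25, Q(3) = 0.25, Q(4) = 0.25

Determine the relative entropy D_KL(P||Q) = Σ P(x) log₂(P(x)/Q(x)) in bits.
1.7077 bits

D_KL(P||Q) = Σ P(x) log₂(P(x)/Q(x))

Computing term by term:
  P(1)·log₂(P(1)/Q(1)) = 0.0187·log₂(0.0187/0.25) = -0.06995
  P(2)·log₂(P(2)/Q(2)) = 0.0098·log₂(0.0098/0.25) = -0.04580
  P(3)·log₂(P(3)/Q(3)) = 0.0098·log₂(0.0098/0.25) = -0.04580
  P(4)·log₂(P(4)/Q(4)) = 0.9617·log₂(0.9617/0.25) = 1.86922

D_KL(P||Q) = -0.06995 - 0.04580 - 0.04580 + 1.86922 = 1.70767 ≈ 1.7077 bits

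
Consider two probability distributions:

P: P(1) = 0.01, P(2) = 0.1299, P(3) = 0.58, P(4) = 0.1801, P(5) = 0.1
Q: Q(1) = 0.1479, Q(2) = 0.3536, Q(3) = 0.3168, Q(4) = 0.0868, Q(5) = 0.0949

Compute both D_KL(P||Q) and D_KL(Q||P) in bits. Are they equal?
D_KL(P||Q) = 0.4767 bits, D_KL(Q||P) = 0.7107 bits. No, they are not equal.

D_KL(P||Q) = Σ P(x) log₂(P(x)/Q(x))

Computing term by term:
  P(1)·log₂(P(1)/Q(1)) = 0.01·log₂(0.01/0.1479) = -0.03887
  P(2)·log₂(P(2)/Q(2)) = 0.1299·log₂(0.1299/0.3536) = -0.18767
  P(3)·log₂(P(3)/Q(3)) = 0.58·log₂(0.58/0.3168) = 0.50604
  P(4)·log₂(P(4)/Q(4)) = 0.1801·log₂(0.1801/0.0868) = 0.18965
  P(5)·log₂(P(5)/Q(5)) = 0.1·log₂(0.1/0.0949) = 0.00755

D_KL(P||Q) = -0.03887 - 0.18767 + 0.50604 + 0.18965 + 0.00755 = 0.47670 ≈ 0.4767 bits

D_KL(Q||P) = Σ Q(x) log₂(Q(x)/P(x))

Computing term by term:
  Q(1)·log₂(Q(1)/P(1)) = 0.1479·log₂(0.1479/0.01) = 0.57482
  Q(2)·log₂(Q(2)/P(2)) = 0.3536·log₂(0.3536/0.1299) = 0.51085
  Q(3)·log₂(Q(3)/P(3)) = 0.3168·log₂(0.3168/0.58) = -0.27640
  Q(4)·log₂(Q(4)/P(4)) = 0.0868·log₂(0.0868/0.1801) = -0.09140
  Q(5)·log₂(Q(5)/P(5)) = 0.0949·log₂(0.0949/0.1) = -0.00717

D_KL(Q||P) = 0.57482 + 0.51085 - 0.27640 - 0.09140 - 0.00717 = 0.71070 ≈ 0.7107 bits

These are NOT equal (difference: 0.2340 bits). KL divergence is asymmetric: D_KL(P||Q) ≠ D_KL(Q||P) in general.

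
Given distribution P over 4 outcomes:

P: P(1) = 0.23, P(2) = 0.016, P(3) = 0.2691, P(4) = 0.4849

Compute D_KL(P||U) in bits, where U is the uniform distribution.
0.4009 bits

U(i) = 1/4 for all i

D_KL(P||U) = Σ P(x) log₂(P(x) / (1/4))
           = Σ P(x) log₂(P(x)) + log₂(4)
           = log₂(4) - H(P)

H(P) = -Σ P(x) log₂(P(x)):
  -P(1)·log₂(P(1)) = -(0.23)·log₂(0.23) = 0.48767
  -P(2)·log₂(P(2)) = -(0.016)·log₂(0.016) = 0.09545
  -P(3)·log₂(P(3)) = -(0.2691)·log₂(0.2691) = 0.50962
  -P(4)·log₂(P(4)) = -(0.4849)·log₂(0.4849) = 0.50635
H(P) = 0.48767 + 0.09545 + 0.50962 + 0.50635 = 1.59909 bits

log₂(4) = 2.00000 bits

D_KL(P||U) = 2.00000 - 1.59909 = 0.40091 ≈ 0.4009 bits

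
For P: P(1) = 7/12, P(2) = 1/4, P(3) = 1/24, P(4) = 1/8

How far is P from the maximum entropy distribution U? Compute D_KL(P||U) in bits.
0.4804 bits

U(i) = 1/4 for all i

D_KL(P||U) = Σ P(x) log₂(P(x) / (1/4))
           = Σ P(x) log₂(P(x)) + log₂(4)
           = log₂(4) - H(P)

H(P) = -Σ P(x) log₂(P(x)):
  -P(1)·log₂(P(1)) = -(7/12)·log₂(7/12) = 0.45360
  -P(2)·log₂(P(2)) = -(1/4)·log₂(1/4) = 0.50000
  -P(3)·log₂(P(3)) = -(1/24)·log₂(1/24) = 0.19104
  -P(4)·log₂(P(4)) = -(1/8)·log₂(1/8) = 0.37500
H(P) = 0.45360 + 0.50000 + 0.19104 + 0.37500 = 1.51964 bits

log₂(4) = 2.00000 bits

D_KL(P||U) = 2.00000 - 1.51964 = 0.48036 ≈ 0.4804 bits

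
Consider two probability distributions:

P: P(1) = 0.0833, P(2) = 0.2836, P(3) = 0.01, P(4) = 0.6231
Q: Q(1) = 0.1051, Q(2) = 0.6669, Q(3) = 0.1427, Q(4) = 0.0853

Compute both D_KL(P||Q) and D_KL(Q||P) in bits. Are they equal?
D_KL(P||Q) = 1.3714 bits, D_KL(Q||P) = 1.1605 bits. No, they are not equal.

D_KL(P||Q) = Σ P(x) log₂(P(x)/Q(x))

Computing term by term:
  P(1)·log₂(P(1)/Q(1)) = 0.0833·log₂(0.0833/0.1051) = -0.02794
  P(2)·log₂(P(2)/Q(2)) = 0.2836·log₂(0.2836/0.6669) = -0.34985
  P(3)·log₂(P(3)/Q(3)) = 0.01·log₂(0.01/0.1427) = -0.03835
  P(4)·log₂(P(4)/Q(4)) = 0.6231·log₂(0.6231/0.0853) = 1.78758

D_KL(P||Q) = -0.02794 - 0.34985 - 0.03835 + 1.78758 = 1.37144 ≈ 1.3714 bits

D_KL(Q||P) = Σ Q(x) log₂(Q(x)/P(x))

Computing term by term:
  Q(1)·log₂(Q(1)/P(1)) = 0.1051·log₂(0.1051/0.0833) = 0.03525
  Q(2)·log₂(Q(2)/P(2)) = 0.6669·log₂(0.6669/0.2836) = 0.82270
  Q(3)·log₂(Q(3)/P(3)) = 0.1427·log₂(0.1427/0.01) = 0.54724
  Q(4)·log₂(Q(4)/P(4)) = 0.0853·log₂(0.0853/0.6231) = -0.24471

D_KL(Q||P) = 0.03525 + 0.82270 + 0.54724 - 0.24471 = 1.16048 ≈ 1.1605 bits

These are NOT equal (difference: 0.2109 bits). KL divergence is asymmetric: D_KL(P||Q) ≠ D_KL(Q||P) in general.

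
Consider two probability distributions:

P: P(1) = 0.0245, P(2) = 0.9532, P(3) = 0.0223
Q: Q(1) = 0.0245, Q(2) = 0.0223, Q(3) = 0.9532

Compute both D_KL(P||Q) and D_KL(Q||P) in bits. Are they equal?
D_KL(P||Q) = 5.0433 bits, D_KL(Q||P) = 5.0433 bits. Yes, in this case they are equal (although KL divergence is not symmetric in general).

D_KL(P||Q) = Σ P(x) log₂(P(x)/Q(x))

Computing term by term:
  P(1)·log₂(P(1)/Q(1)) = 0.0245·log₂(0.0245/0.0245) = 0.00000
  P(2)·log₂(P(2)/Q(2)) = 0.9532·log₂(0.9532/0.0223) = 5.16412
  P(3)·log₂(P(3)/Q(3)) = 0.0223·log₂(0.0223/0.9532) = -0.12081

D_KL(P||Q) = 0.00000 + 5.16412 - 0.12081 = 5.04331 ≈ 5.0433 bits

D_KL(Q||P) = Σ Q(x) log₂(Q(x)/P(x))

Computing term by term:
  Q(1)·log₂(Q(1)/P(1)) = 0.0245·log₂(0.0245/0.0245) = 0.00000
  Q(2)·log₂(Q(2)/P(2)) = 0.0223·log₂(0.0223/0.9532) = -0.12081
  Q(3)·log₂(Q(3)/P(3)) = 0.9532·log₂(0.9532/0.0223) = 5.16412

D_KL(Q||P) = 0.00000 - 0.12081 + 5.16412 = 5.04331 ≈ 5.0433 bits

These ARE equal here. Q is P with outcomes relabeled (Q(2) = P(3), Q(3) = P(2)) by a relabeling that is its own inverse, so the two sums contain exactly the same terms in a different order. This is a special case — KL divergence is not symmetric in general: D_KL(P||Q) ≠ D_KL(Q||P) for most P, Q.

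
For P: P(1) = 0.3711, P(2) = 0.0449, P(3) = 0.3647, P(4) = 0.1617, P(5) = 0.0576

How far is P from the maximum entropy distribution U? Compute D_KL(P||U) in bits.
0.3972 bits

U(i) = 1/5 for all i

D_KL(P||U) = Σ P(x) log₂(P(x) / (1/5))
           = Σ P(x) log₂(P(x)) + log₂(5)
           = log₂(5) - H(P)

H(P) = -Σ P(x) log₂(P(x)):
  -P(1)·log₂(P(1)) = -(0.3711)·log₂(0.3711) = 0.53072
  -P(2)·log₂(P(2)) = -(0.0449)·log₂(0.0449) = 0.20102
  -P(3)·log₂(P(3)) = -(0.3647)·log₂(0.3647) = 0.53072
  -P(4)·log₂(P(4)) = -(0.1617)·log₂(0.1617) = 0.42505
  -P(5)·log₂(P(5)) = -(0.0576)·log₂(0.0576) = 0.23718
H(P) = 0.53072 + 0.20102 + 0.53072 + 0.42505 + 0.23718 = 1.92469 bits

log₂(5) = 2.32193 bits

D_KL(P||U) = 2.32193 - 1.92469 = 0.39724 ≈ 0.3972 bits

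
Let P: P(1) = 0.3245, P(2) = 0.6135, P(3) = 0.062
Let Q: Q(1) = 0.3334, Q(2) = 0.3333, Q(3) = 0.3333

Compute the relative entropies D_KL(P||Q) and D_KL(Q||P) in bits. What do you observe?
D_KL(P||Q) = 0.3769 bits, D_KL(Q||P) = 0.5284 bits. The two directions give different values (D_KL(Q||P) exceeds D_KL(P||Q) by 0.1515 bits): KL divergence is asymmetric.

D_KL(P||Q) = Σ P(x) log₂(P(x)/Q(x))

Computing term by term:
  P(1)·log₂(P(1)/Q(1)) = 0.3245·log₂(0.3245/0.3334) = -0.01267
  P(2)·log₂(P(2)/Q(2)) = 0.6135·log₂(0.6135/0.3333) = 0.54003
  P(3)·log₂(P(3)/Q(3)) = 0.062·log₂(0.062/0.3333) = -0.15044

D_KL(P||Q) = -0.01267 + 0.54003 - 0.15044 = 0.37692 ≈ 0.3769 bits

D_KL(Q||P) = Σ Q(x) log₂(Q(x)/P(x))

Computing term by term:
  Q(1)·log₂(Q(1)/P(1)) = 0.3334·log₂(0.3334/0.3245) = 0.01301
  Q(2)·log₂(Q(2)/P(2)) = 0.3333·log₂(0.3333/0.6135) = -0.29338
  Q(3)·log₂(Q(3)/P(3)) = 0.3333·log₂(0.3333/0.062) = 0.80875

D_KL(Q||P) = 0.01301 - 0.29338 + 0.80875 = 0.52838 ≈ 0.5284 bits

These are NOT equal (difference: 0.1515 bits). KL divergence is asymmetric: D_KL(P||Q) ≠ D_KL(Q||P) in general.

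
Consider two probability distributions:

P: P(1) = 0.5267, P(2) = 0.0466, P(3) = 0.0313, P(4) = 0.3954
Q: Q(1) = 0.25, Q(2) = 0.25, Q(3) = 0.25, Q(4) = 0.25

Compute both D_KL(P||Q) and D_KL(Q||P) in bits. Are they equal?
D_KL(P||Q) = 0.6210 bits, D_KL(Q||P) = 0.9212 bits. No, they are not equal.

D_KL(P||Q) = Σ P(x) log₂(P(x)/Q(x))

Computing term by term:
  P(1)·log₂(P(1)/Q(1)) = 0.5267·log₂(0.5267/0.25) = 0.56623
  P(2)·log₂(P(2)/Q(2)) = 0.0466·log₂(0.0466/0.25) = -0.11294
  P(3)·log₂(P(3)/Q(3)) = 0.0313·log₂(0.0313/0.25) = -0.09383
  P(4)·log₂(P(4)/Q(4)) = 0.3954·log₂(0.3954/0.25) = 0.26151

D_KL(P||Q) = 0.56623 - 0.11294 - 0.09383 + 0.26151 = 0.62097 ≈ 0.6210 bits

D_KL(Q||P) = Σ Q(x) log₂(Q(x)/P(x))

Computing term by term:
  Q(1)·log₂(Q(1)/P(1)) = 0.25·log₂(0.25/0.5267) = -0.26876
  Q(2)·log₂(Q(2)/P(2)) = 0.25·log₂(0.25/0.0466) = 0.60588
  Q(3)·log₂(Q(3)/P(3)) = 0.25·log₂(0.25/0.0313) = 0.74942
  Q(4)·log₂(Q(4)/P(4)) = 0.25·log₂(0.25/0.3954) = -0.16535

D_KL(Q||P) = -0.26876 + 0.60588 + 0.74942 - 0.16535 = 0.92119 ≈ 0.9212 bits

These are NOT equal (difference: 0.3002 bits). KL divergence is asymmetric: D_KL(P||Q) ≠ D_KL(Q||P) in general.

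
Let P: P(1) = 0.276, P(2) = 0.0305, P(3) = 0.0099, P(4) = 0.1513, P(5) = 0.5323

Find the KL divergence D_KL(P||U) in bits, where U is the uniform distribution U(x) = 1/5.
0.6934 bits

U(i) = 1/5 for all i

D_KL(P||U) = Σ P(x) log₂(P(x) / (1/5))
           = Σ P(x) log₂(P(x)) + log₂(5)
           = log₂(5) - H(P)

H(P) = -Σ P(x) log₂(P(x)):
  -P(1)·log₂(P(1)) = -(0.276)·log₂(0.276) = 0.51260
  -P(2)·log₂(P(2)) = -(0.0305)·log₂(0.0305) = 0.15357
  -P(3)·log₂(P(3)) = -(0.0099)·log₂(0.0099) = 0.06592
  -P(4)·log₂(P(4)) = -(0.1513)·log₂(0.1513) = 0.41222
  -P(5)·log₂(P(5)) = -(0.5323)·log₂(0.5323) = 0.48423
H(P) = 0.51260 + 0.15357 + 0.06592 + 0.41222 + 0.48423 = 1.62854 bits

log₂(5) = 2.32193 bits

D_KL(P||U) = 2.32193 - 1.62854 = 0.69339 ≈ 0.6934 bits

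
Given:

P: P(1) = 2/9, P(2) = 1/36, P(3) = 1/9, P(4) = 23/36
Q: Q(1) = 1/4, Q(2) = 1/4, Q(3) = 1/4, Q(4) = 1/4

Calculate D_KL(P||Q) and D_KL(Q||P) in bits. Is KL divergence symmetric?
D_KL(P||Q) = 0.6090 bits, D_KL(Q||P) = 0.7890 bits. No, KL divergence is not symmetric.

D_KL(P||Q) = Σ P(x) log₂(P(x)/Q(x))

Computing term by term:
  P(1)·log₂(P(1)/Q(1)) = (2/9)·log₂((2/9)/(1/4)) = -0.03776
  P(2)·log₂(P(2)/Q(2)) = (1/36)·log₂((1/36)/(1/4)) = -0.08805
  P(3)·log₂(P(3)/Q(3)) = (1/9)·log₂((1/9)/(1/4)) = -0.12999
  P(4)·log₂(P(4)/Q(4)) = (23/36)·log₂((23/36)/(1/4)) = 0.86482

D_KL(P||Q) = -0.03776 - 0.08805 - 0.12999 + 0.86482 = 0.60902 ≈ 0.6090 bits

D_KL(Q||P) = Σ Q(x) log₂(Q(x)/P(x))

Computing term by term:
  Q(1)·log₂(Q(1)/P(1)) = (1/4)·log₂((1/4)/(2/9)) = 0.04248
  Q(2)·log₂(Q(2)/P(2)) = (1/4)·log₂((1/4)/(1/36)) = 0.79248
  Q(3)·log₂(Q(3)/P(3)) = (1/4)·log₂((1/4)/(1/9)) = 0.29248
  Q(4)·log₂(Q(4)/P(4)) = (1/4)·log₂((1/4)/(23/36)) = -0.33841

D_KL(Q||P) = 0.04248 + 0.79248 + 0.29248 - 0.33841 = 0.78903 ≈ 0.7890 bits

These are NOT equal (difference: 0.1800 bits). KL divergence is asymmetric: D_KL(P||Q) ≠ D_KL(Q||P) in general.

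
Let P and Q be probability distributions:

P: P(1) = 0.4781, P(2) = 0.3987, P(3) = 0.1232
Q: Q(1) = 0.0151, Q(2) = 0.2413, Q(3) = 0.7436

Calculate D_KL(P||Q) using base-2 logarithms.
2.3525 bits

D_KL(P||Q) = Σ P(x) log₂(P(x)/Q(x))

Computing term by term:
  P(1)·log₂(P(1)/Q(1)) = 0.4781·log₂(0.4781/0.0151) = 2.38318
  P(2)·log₂(P(2)/Q(2)) = 0.3987·log₂(0.3987/0.2413) = 0.28885
  P(3)·log₂(P(3)/Q(3)) = 0.1232·log₂(0.1232/0.7436) = -0.31952

D_KL(P||Q) = 2.38318 + 0.28885 - 0.31952 = 2.35251 ≈ 2.3525 bits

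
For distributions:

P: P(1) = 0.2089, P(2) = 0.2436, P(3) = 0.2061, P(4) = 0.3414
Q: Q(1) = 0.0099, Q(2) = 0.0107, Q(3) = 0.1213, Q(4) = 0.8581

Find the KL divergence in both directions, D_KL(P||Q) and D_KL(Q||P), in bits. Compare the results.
D_KL(P||Q) = 1.7210 bits, D_KL(Q||P) = 0.9564 bits. D_KL(P||Q) is larger than D_KL(Q||P) by 0.7646 bits; the two directions differ.

D_KL(P||Q) = Σ P(x) log₂(P(x)/Q(x))

Computing term by term:
  P(1)·log₂(P(1)/Q(1)) = 0.2089·log₂(0.2089/0.0099) = 0.91900
  P(2)·log₂(P(2)/Q(2)) = 0.2436·log₂(0.2436/0.0107) = 1.09835
  P(3)·log₂(P(3)/Q(3)) = 0.2061·log₂(0.2061/0.1213) = 0.15762
  P(4)·log₂(P(4)/Q(4)) = 0.3414·log₂(0.3414/0.8581) = -0.45395

D_KL(P||Q) = 0.91900 + 1.09835 + 0.15762 - 0.45395 = 1.72102 ≈ 1.7210 bits

D_KL(Q||P) = Σ Q(x) log₂(Q(x)/P(x))

Computing term by term:
  Q(1)·log₂(Q(1)/P(1)) = 0.0099·log₂(0.0099/0.2089) = -0.04355
  Q(2)·log₂(Q(2)/P(2)) = 0.0107·log₂(0.0107/0.2436) = -0.04824
  Q(3)·log₂(Q(3)/P(3)) = 0.1213·log₂(0.1213/0.2061) = -0.09277
  Q(4)·log₂(Q(4)/P(4)) = 0.8581·log₂(0.8581/0.3414) = 1.14100

D_KL(Q||P) = -0.04355 - 0.04824 - 0.09277 + 1.14100 = 0.95644 ≈ 0.9564 bits

These are NOT equal (difference: 0.7646 bits). KL divergence is asymmetric: D_KL(P||Q) ≠ D_KL(Q||P) in general.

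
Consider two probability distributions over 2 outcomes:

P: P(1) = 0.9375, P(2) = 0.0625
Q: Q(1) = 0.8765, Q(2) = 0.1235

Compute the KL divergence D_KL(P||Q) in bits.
0.0296 bits

D_KL(P||Q) = Σ P(x) log₂(P(x)/Q(x))

Computing term by term:
  P(1)·log₂(P(1)/Q(1)) = 0.9375·log₂(0.9375/0.8765) = 0.09100
  P(2)·log₂(P(2)/Q(2)) = 0.0625·log₂(0.0625/0.1235) = -0.06141

D_KL(P||Q) = 0.09100 - 0.06141 = 0.02959 ≈ 0.0296 bits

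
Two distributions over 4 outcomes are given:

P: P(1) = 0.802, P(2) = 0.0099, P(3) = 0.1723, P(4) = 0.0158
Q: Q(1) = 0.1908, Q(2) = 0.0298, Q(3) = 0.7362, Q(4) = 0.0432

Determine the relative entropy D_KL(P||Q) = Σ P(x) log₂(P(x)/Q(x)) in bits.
1.2617 bits

D_KL(P||Q) = Σ P(x) log₂(P(x)/Q(x))

Computing term by term:
  P(1)·log₂(P(1)/Q(1)) = 0.802·log₂(0.802/0.1908) = 1.66138
  P(2)·log₂(P(2)/Q(2)) = 0.0099·log₂(0.0099/0.0298) = -0.01574
  P(3)·log₂(P(3)/Q(3)) = 0.1723·log₂(0.1723/0.7362) = -0.36100
  P(4)·log₂(P(4)/Q(4)) = 0.0158·log₂(0.0158/0.0432) = -0.02293

D_KL(P||Q) = 1.66138 - 0.01574 - 0.36100 - 0.02293 = 1.26171 ≈ 1.2617 bits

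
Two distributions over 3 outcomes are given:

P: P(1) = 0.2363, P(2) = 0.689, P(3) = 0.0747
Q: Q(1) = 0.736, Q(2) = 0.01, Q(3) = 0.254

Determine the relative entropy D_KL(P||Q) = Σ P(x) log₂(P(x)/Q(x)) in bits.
3.6881 bits

D_KL(P||Q) = Σ P(x) log₂(P(x)/Q(x))

Computing term by term:
  P(1)·log₂(P(1)/Q(1)) = 0.2363·log₂(0.2363/0.736) = -0.38732
  P(2)·log₂(P(2)/Q(2)) = 0.689·log₂(0.689/0.01) = 4.20733
  P(3)·log₂(P(3)/Q(3)) = 0.0747·log₂(0.0747/0.254) = -0.13189

D_KL(P||Q) = -0.38732 + 4.20733 - 0.13189 = 3.68812 ≈ 3.6881 bits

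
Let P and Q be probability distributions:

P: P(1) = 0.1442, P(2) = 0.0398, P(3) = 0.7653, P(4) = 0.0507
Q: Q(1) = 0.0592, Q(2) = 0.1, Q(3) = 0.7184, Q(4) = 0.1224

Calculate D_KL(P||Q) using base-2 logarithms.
0.1377 bits

D_KL(P||Q) = Σ P(x) log₂(P(x)/Q(x))

Computing term by term:
  P(1)·log₂(P(1)/Q(1)) = 0.1442·log₂(0.1442/0.0592) = 0.18521
  P(2)·log₂(P(2)/Q(2)) = 0.0398·log₂(0.0398/0.1) = -0.05290
  P(3)·log₂(P(3)/Q(3)) = 0.7653·log₂(0.7653/0.7184) = 0.06982
  P(4)·log₂(P(4)/Q(4)) = 0.0507·log₂(0.0507/0.1224) = -0.06447

D_KL(P||Q) = 0.18521 - 0.05290 + 0.06982 - 0.06447 = 0.13766 ≈ 0.1377 bits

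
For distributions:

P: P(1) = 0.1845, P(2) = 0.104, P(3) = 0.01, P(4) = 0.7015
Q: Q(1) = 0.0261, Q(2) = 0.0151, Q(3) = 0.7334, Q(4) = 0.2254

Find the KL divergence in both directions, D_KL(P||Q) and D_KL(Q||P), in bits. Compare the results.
D_KL(P||Q) = 1.8972 bits, D_KL(Q||P) = 4.0597 bits. D_KL(Q||P) is larger than D_KL(P||Q) by 2.1625 bits; the two directions differ.

D_KL(P||Q) = Σ P(x) log₂(P(x)/Q(x))

Computing term by term:
  P(1)·log₂(P(1)/Q(1)) = 0.1845·log₂(0.1845/0.0261) = 0.52057
  P(2)·log₂(P(2)/Q(2)) = 0.104·log₂(0.104/0.0151) = 0.28953
  P(3)·log₂(P(3)/Q(3)) = 0.01·log₂(0.01/0.7334) = -0.06197
  P(4)·log₂(P(4)/Q(4)) = 0.7015·log₂(0.7015/0.2254) = 1.14903

D_KL(P||Q) = 0.52057 + 0.28953 - 0.06197 + 1.14903 = 1.89716 ≈ 1.8972 bits

D_KL(Q||P) = Σ Q(x) log₂(Q(x)/P(x))

Computing term by term:
  Q(1)·log₂(Q(1)/P(1)) = 0.0261·log₂(0.0261/0.1845) = -0.07364
  Q(2)·log₂(Q(2)/P(2)) = 0.0151·log₂(0.0151/0.104) = -0.04204
  Q(3)·log₂(Q(3)/P(3)) = 0.7334·log₂(0.7334/0.01) = 4.54453
  Q(4)·log₂(Q(4)/P(4)) = 0.2254·log₂(0.2254/0.7015) = -0.36920

D_KL(Q||P) = -0.07364 - 0.04204 + 4.54453 - 0.36920 = 4.05965 ≈ 4.0597 bits

These are NOT equal (difference: 2.1625 bits). KL divergence is asymmetric: D_KL(P||Q) ≠ D_KL(Q||P) in general.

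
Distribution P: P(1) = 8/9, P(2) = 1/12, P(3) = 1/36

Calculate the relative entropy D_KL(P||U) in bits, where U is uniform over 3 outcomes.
0.9916 bits

U(i) = 1/3 for all i

D_KL(P||U) = Σ P(x) log₂(P(x) / (1/3))
           = Σ P(x) log₂(P(x)) + log₂(3)
           = log₂(3) - H(P)

H(P) = -Σ P(x) log₂(P(x)):
  -P(1)·log₂(P(1)) = -(8/9)·log₂(8/9) = 0.15104
  -P(2)·log₂(P(2)) = -(1/12)·log₂(1/12) = 0.29875
  -P(3)·log₂(P(3)) = -(1/36)·log₂(1/36) = 0.14361
H(P) = 0.15104 + 0.29875 + 0.14361 = 0.59340 bits

log₂(3) = 1.58496 bits

D_KL(P||U) = 1.58496 - 0.59340 = 0.99156 ≈ 0.9916 bits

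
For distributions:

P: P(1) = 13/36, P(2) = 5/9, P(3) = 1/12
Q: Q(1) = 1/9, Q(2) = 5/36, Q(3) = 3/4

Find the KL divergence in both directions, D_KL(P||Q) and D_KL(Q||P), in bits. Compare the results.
D_KL(P||Q) = 1.4610 bits, D_KL(Q||P) = 1.9107 bits. D_KL(Q||P) is larger than D_KL(P||Q) by 0.4497 bits; the two directions differ.

D_KL(P||Q) = Σ P(x) log₂(P(x)/Q(x))

Computing term by term:
  P(1)·log₂(P(1)/Q(1)) = (13/36)·log₂((13/36)/(1/9)) = 0.61405
  P(2)·log₂(P(2)/Q(2)) = (5/9)·log₂((5/9)/(5/36)) = 1.11111
  P(3)·log₂(P(3)/Q(3)) = (1/12)·log₂((1/12)/(3/4)) = -0.26416

D_KL(P||Q) = 0.61405 + 1.11111 - 0.26416 = 1.46100 ≈ 1.4610 bits

D_KL(Q||P) = Σ Q(x) log₂(Q(x)/P(x))

Computing term by term:
  Q(1)·log₂(Q(1)/P(1)) = (1/9)·log₂((1/9)/(13/36)) = -0.18894
  Q(2)·log₂(Q(2)/P(2)) = (5/36)·log₂((5/36)/(5/9)) = -0.27778
  Q(3)·log₂(Q(3)/P(3)) = (3/4)·log₂((3/4)/(1/12)) = 2.37744

D_KL(Q||P) = -0.18894 - 0.27778 + 2.37744 = 1.91072 ≈ 1.9107 bits

These are NOT equal (difference: 0.4497 bits). KL divergence is asymmetric: D_KL(P||Q) ≠ D_KL(Q||P) in general.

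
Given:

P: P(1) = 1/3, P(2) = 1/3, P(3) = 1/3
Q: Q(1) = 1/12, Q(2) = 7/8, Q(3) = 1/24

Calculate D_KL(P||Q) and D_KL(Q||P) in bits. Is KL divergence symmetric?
D_KL(P||Q) = 1.2026 bits, D_KL(Q||P) = 0.9266 bits. No, KL divergence is not symmetric.

D_KL(P||Q) = Σ P(x) log₂(P(x)/Q(x))

Computing term by term:
  P(1)·log₂(P(1)/Q(1)) = (1/3)·log₂((1/3)/(1/12)) = 0.66667
  P(2)·log₂(P(2)/Q(2)) = (1/3)·log₂((1/3)/(7/8)) = -0.46411
  P(3)·log₂(P(3)/Q(3)) = (1/3)·log₂((1/3)/(1/24)) = 1.00000

D_KL(P||Q) = 0.66667 - 0.46411 + 1.00000 = 1.20256 ≈ 1.2026 bits

D_KL(Q||P) = Σ Q(x) log₂(Q(x)/P(x))

Computing term by term:
  Q(1)·log₂(Q(1)/P(1)) = (1/12)·log₂((1/12)/(1/3)) = -0.16667
  Q(2)·log₂(Q(2)/P(2)) = (7/8)·log₂((7/8)/(1/3)) = 1.21828
  Q(3)·log₂(Q(3)/P(3)) = (1/24)·log₂((1/24)/(1/3)) = -0.12500

D_KL(Q||P) = -0.16667 + 1.21828 - 0.12500 = 0.92661 ≈ 0.9266 bits

These are NOT equal (difference: 0.2760 bits). KL divergence is asymmetric: D_KL(P||Q) ≠ D_KL(Q||P) in general.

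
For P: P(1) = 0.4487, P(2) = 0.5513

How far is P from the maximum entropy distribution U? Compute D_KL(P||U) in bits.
0.0076 bits

U(i) = 1/2 for all i

D_KL(P||U) = Σ P(x) log₂(P(x) / (1/2))
           = Σ P(x) log₂(P(x)) + log₂(2)
           = log₂(2) - H(P)

H(P) = -Σ P(x) log₂(P(x)):
  -P(1)·log₂(P(1)) = -(0.4487)·log₂(0.4487) = 0.51878
  -P(2)·log₂(P(2)) = -(0.5513)·log₂(0.5513) = 0.47362
H(P) = 0.51878 + 0.47362 = 0.99240 bits

log₂(2) = 1.00000 bits

D_KL(P||U) = 1.00000 - 0.99240 = 0.00760 ≈ 0.0076 bits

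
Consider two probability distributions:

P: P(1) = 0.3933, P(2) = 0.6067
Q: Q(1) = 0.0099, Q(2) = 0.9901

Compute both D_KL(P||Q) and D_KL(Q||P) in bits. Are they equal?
D_KL(P||Q) = 1.6605 bits, D_KL(Q||P) = 0.6470 bits. No, they are not equal.

D_KL(P||Q) = Σ P(x) log₂(P(x)/Q(x))

Computing term by term:
  P(1)·log₂(P(1)/Q(1)) = 0.3933·log₂(0.3933/0.0099) = 2.08923
  P(2)·log₂(P(2)/Q(2)) = 0.6067·log₂(0.6067/0.9901) = -0.42869

D_KL(P||Q) = 2.08923 - 0.42869 = 1.66054 ≈ 1.6605 bits

D_KL(Q||P) = Σ Q(x) log₂(Q(x)/P(x))

Computing term by term:
  Q(1)·log₂(Q(1)/P(1)) = 0.0099·log₂(0.0099/0.3933) = -0.05259
  Q(2)·log₂(Q(2)/P(2)) = 0.9901·log₂(0.9901/0.6067) = 0.69960

D_KL(Q||P) = -0.05259 + 0.69960 = 0.64701 ≈ 0.6470 bits

These are NOT equal (difference: 1.0135 bits). KL divergence is asymmetric: D_KL(P||Q) ≠ D_KL(Q||P) in general.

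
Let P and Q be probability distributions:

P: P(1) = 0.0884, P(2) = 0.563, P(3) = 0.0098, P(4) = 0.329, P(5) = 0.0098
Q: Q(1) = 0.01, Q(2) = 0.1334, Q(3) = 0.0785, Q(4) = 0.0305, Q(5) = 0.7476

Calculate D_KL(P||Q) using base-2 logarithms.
2.4857 bits

D_KL(P||Q) = Σ P(x) log₂(P(x)/Q(x))

Computing term by term:
  P(1)·log₂(P(1)/Q(1)) = 0.0884·log₂(0.0884/0.01) = 0.27793
  P(2)·log₂(P(2)/Q(2)) = 0.563·log₂(0.563/0.1334) = 1.16956
  P(3)·log₂(P(3)/Q(3)) = 0.0098·log₂(0.0098/0.0785) = -0.02942
  P(4)·log₂(P(4)/Q(4)) = 0.329·log₂(0.329/0.0305) = 1.12887
  P(5)·log₂(P(5)/Q(5)) = 0.0098·log₂(0.0098/0.7476) = -0.06128

D_KL(P||Q) = 0.27793 + 1.16956 - 0.02942 + 1.12887 - 0.06128 = 2.48566 ≈ 2.4857 bits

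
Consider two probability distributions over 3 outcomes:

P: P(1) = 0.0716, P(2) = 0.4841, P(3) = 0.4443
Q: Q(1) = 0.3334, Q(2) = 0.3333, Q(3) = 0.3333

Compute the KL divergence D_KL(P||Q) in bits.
0.2860 bits

D_KL(P||Q) = Σ P(x) log₂(P(x)/Q(x))

Computing term by term:
  P(1)·log₂(P(1)/Q(1)) = 0.0716·log₂(0.0716/0.3334) = -0.15890
  P(2)·log₂(P(2)/Q(2)) = 0.4841·log₂(0.4841/0.3333) = 0.26068
  P(3)·log₂(P(3)/Q(3)) = 0.4443·log₂(0.4443/0.3333) = 0.18426

D_KL(P||Q) = -0.15890 + 0.26068 + 0.18426 = 0.28604 ≈ 0.2860 bits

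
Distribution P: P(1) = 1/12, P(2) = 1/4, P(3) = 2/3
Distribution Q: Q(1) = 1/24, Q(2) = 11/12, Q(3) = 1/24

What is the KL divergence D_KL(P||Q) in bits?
2.2814 bits

D_KL(P||Q) = Σ P(x) log₂(P(x)/Q(x))

Computing term by term:
  P(1)·log₂(P(1)/Q(1)) = (1/12)·log₂((1/12)/(1/24)) = 0.08333
  P(2)·log₂(P(2)/Q(2)) = (1/4)·log₂((1/4)/(11/12)) = -0.46862
  P(3)·log₂(P(3)/Q(3)) = (2/3)·log₂((2/3)/(1/24)) = 2.66667

D_KL(P||Q) = 0.08333 - 0.46862 + 2.66667 = 2.28138 ≈ 2.2814 bits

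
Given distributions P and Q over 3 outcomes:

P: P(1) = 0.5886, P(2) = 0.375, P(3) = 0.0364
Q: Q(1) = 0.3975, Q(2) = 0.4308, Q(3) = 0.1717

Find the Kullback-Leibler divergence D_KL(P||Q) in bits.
0.1768 bits

D_KL(P||Q) = Σ P(x) log₂(P(x)/Q(x))

Computing term by term:
  P(1)·log₂(P(1)/Q(1)) = 0.5886·log₂(0.5886/0.3975) = 0.33334
  P(2)·log₂(P(2)/Q(2)) = 0.375·log₂(0.375/0.4308) = -0.07505
  P(3)·log₂(P(3)/Q(3)) = 0.0364·log₂(0.0364/0.1717) = -0.08146

D_KL(P||Q) = 0.33334 - 0.07505 - 0.08146 = 0.17683 ≈ 0.1768 bits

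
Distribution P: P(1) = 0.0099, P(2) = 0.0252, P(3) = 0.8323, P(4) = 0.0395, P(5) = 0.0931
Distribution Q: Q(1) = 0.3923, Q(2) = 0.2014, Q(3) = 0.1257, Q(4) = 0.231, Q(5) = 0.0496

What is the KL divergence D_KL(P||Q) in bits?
2.1256 bits

D_KL(P||Q) = Σ P(x) log₂(P(x)/Q(x))

Computing term by term:
  P(1)·log₂(P(1)/Q(1)) = 0.0099·log₂(0.0099/0.3923) = -0.05255
  P(2)·log₂(P(2)/Q(2)) = 0.0252·log₂(0.0252/0.2014) = -0.07556
  P(3)·log₂(P(3)/Q(3)) = 0.8323·log₂(0.8323/0.1257) = 2.26978
  P(4)·log₂(P(4)/Q(4)) = 0.0395·log₂(0.0395/0.231) = -0.10064
  P(5)·log₂(P(5)/Q(5)) = 0.0931·log₂(0.0931/0.0496) = 0.08458

D_KL(P||Q) = -0.05255 - 0.07556 + 2.26978 - 0.10064 + 0.08458 = 2.12561 ≈ 2.1256 bits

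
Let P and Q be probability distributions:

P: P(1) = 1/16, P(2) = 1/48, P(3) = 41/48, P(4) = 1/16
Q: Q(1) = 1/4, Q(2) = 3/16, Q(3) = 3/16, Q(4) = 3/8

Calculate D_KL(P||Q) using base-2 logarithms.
1.5160 bits

D_KL(P||Q) = Σ P(x) log₂(P(x)/Q(x))

Computing term by term:
  P(1)·log₂(P(1)/Q(1)) = (1/16)·log₂((1/16)/(1/4)) = -0.12500
  P(2)·log₂(P(2)/Q(2)) = (1/48)·log₂((1/48)/(3/16)) = -0.06604
  P(3)·log₂(P(3)/Q(3)) = (41/48)·log₂((41/48)/(3/16)) = 1.86860
  P(4)·log₂(P(4)/Q(4)) = (1/16)·log₂((1/16)/(3/8)) = -0.16156

D_KL(P||Q) = -0.12500 - 0.06604 + 1.86860 - 0.16156 = 1.51600 ≈ 1.5160 bits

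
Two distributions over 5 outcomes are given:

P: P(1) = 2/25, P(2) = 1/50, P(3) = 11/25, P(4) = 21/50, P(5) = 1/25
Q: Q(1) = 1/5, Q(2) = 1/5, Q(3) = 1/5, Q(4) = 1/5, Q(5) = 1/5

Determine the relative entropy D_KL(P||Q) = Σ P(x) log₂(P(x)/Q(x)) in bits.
0.6850 bits

D_KL(P||Q) = Σ P(x) log₂(P(x)/Q(x))

Computing term by term:
  P(1)·log₂(P(1)/Q(1)) = (2/25)·log₂((2/25)/(1/5)) = -0.10575
  P(2)·log₂(P(2)/Q(2)) = (1/50)·log₂((1/50)/(1/5)) = -0.06644
  P(3)·log₂(P(3)/Q(3)) = (11/25)·log₂((11/25)/(1/5)) = 0.50050
  P(4)·log₂(P(4)/Q(4)) = (21/50)·log₂((21/50)/(1/5)) = 0.44956
  P(5)·log₂(P(5)/Q(5)) = (1/25)·log₂((1/25)/(1/5)) = -0.09288

D_KL(P||Q) = -0.10575 - 0.06644 + 0.50050 + 0.44956 - 0.09288 = 0.68499 ≈ 0.6850 bits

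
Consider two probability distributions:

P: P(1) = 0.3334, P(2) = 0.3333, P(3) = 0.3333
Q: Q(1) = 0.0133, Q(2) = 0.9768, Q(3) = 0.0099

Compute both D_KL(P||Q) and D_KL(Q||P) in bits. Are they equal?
D_KL(P||Q) = 2.7234 bits, D_KL(Q||P) = 1.4032 bits. No, they are not equal.

D_KL(P||Q) = Σ P(x) log₂(P(x)/Q(x))

Computing term by term:
  P(1)·log₂(P(1)/Q(1)) = 0.3334·log₂(0.3334/0.0133) = 1.54956
  P(2)·log₂(P(2)/Q(2)) = 0.3333·log₂(0.3333/0.9768) = -0.51703
  P(3)·log₂(P(3)/Q(3)) = 0.3333·log₂(0.3333/0.0099) = 1.69091

D_KL(P||Q) = 1.54956 - 0.51703 + 1.69091 = 2.72344 ≈ 2.7234 bits

D_KL(Q||P) = Σ Q(x) log₂(Q(x)/P(x))

Computing term by term:
  Q(1)·log₂(Q(1)/P(1)) = 0.0133·log₂(0.0133/0.3334) = -0.06182
  Q(2)·log₂(Q(2)/P(2)) = 0.9768·log₂(0.9768/0.3333) = 1.51525
  Q(3)·log₂(Q(3)/P(3)) = 0.0099·log₂(0.0099/0.3333) = -0.05023

D_KL(Q||P) = -0.06182 + 1.51525 - 0.05023 = 1.40320 ≈ 1.4032 bits

These are NOT equal (difference: 1.3202 bits). KL divergence is asymmetric: D_KL(P||Q) ≠ D_KL(Q||P) in general.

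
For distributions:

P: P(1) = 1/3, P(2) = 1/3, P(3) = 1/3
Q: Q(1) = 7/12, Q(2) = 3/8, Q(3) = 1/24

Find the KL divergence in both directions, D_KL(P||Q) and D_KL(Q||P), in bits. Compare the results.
D_KL(P||Q) = 0.6742 bits, D_KL(Q||P) = 0.4097 bits. D_KL(P||Q) is larger than D_KL(Q||P) by 0.2645 bits; the two directions differ.

D_KL(P||Q) = Σ P(x) log₂(P(x)/Q(x))

Computing term by term:
  P(1)·log₂(P(1)/Q(1)) = (1/3)·log₂((1/3)/(7/12)) = -0.26912
  P(2)·log₂(P(2)/Q(2)) = (1/3)·log₂((1/3)/(3/8)) = -0.05664
  P(3)·log₂(P(3)/Q(3)) = (1/3)·log₂((1/3)/(1/24)) = 1.00000

D_KL(P||Q) = -0.26912 - 0.05664 + 1.00000 = 0.67424 ≈ 0.6742 bits

D_KL(Q||P) = Σ Q(x) log₂(Q(x)/P(x))

Computing term by term:
  Q(1)·log₂(Q(1)/P(1)) = (7/12)·log₂((7/12)/(1/3)) = 0.47096
  Q(2)·log₂(Q(2)/P(2)) = (3/8)·log₂((3/8)/(1/3)) = 0.06372
  Q(3)·log₂(Q(3)/P(3)) = (1/24)·log₂((1/24)/(1/3)) = -0.12500

D_KL(Q||P) = 0.47096 + 0.06372 - 0.12500 = 0.40968 ≈ 0.4097 bits

These are NOT equal (difference: 0.2645 bits). KL divergence is asymmetric: D_KL(P||Q) ≠ D_KL(Q||P) in general.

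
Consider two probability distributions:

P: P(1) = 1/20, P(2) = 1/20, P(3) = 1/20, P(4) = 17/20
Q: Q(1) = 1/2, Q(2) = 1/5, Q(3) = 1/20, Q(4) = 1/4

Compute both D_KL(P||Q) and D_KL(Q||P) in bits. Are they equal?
D_KL(P||Q) = 1.2346 bits, D_KL(Q||P) = 1.6196 bits. No, they are not equal.

D_KL(P||Q) = Σ P(x) log₂(P(x)/Q(x))

Computing term by term:
  P(1)·log₂(P(1)/Q(1)) = (1/20)·log₂((1/20)/(1/2)) = -0.16610
  P(2)·log₂(P(2)/Q(2)) = (1/20)·log₂((1/20)/(1/5)) = -0.10000
  P(3)·log₂(P(3)/Q(3)) = (1/20)·log₂((1/20)/(1/20)) = 0.00000
  P(4)·log₂(P(4)/Q(4)) = (17/20)·log₂((17/20)/(1/4)) = 1.50070

D_KL(P||Q) = -0.16610 - 0.10000 + 0.00000 + 1.50070 = 1.23460 ≈ 1.2346 bits

D_KL(Q||P) = Σ Q(x) log₂(Q(x)/P(x))

Computing term by term:
  Q(1)·log₂(Q(1)/P(1)) = (1/2)·log₂((1/2)/(1/20)) = 1.66096
  Q(2)·log₂(Q(2)/P(2)) = (1/5)·log₂((1/5)/(1/20)) = 0.40000
  Q(3)·log₂(Q(3)/P(3)) = (1/20)·log₂((1/20)/(1/20)) = 0.00000
  Q(4)·log₂(Q(4)/P(4)) = (1/4)·log₂((1/4)/(17/20)) = -0.44138

D_KL(Q||P) = 1.66096 + 0.40000 + 0.00000 - 0.44138 = 1.61958 ≈ 1.6196 bits

These are NOT equal (difference: 0.3850 bits). KL divergence is asymmetric: D_KL(P||Q) ≠ D_KL(Q||P) in general.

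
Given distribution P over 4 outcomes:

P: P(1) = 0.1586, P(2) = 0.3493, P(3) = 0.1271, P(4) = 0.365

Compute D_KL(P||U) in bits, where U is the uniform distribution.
0.1397 bits

U(i) = 1/4 for all i

D_KL(P||U) = Σ P(x) log₂(P(x) / (1/4))
           = Σ P(x) log₂(P(x)) + log₂(4)
           = log₂(4) - H(P)

H(P) = -Σ P(x) log₂(P(x)):
  -P(1)·log₂(P(1)) = -(0.1586)·log₂(0.1586) = 0.42133
  -P(2)·log₂(P(2)) = -(0.3493)·log₂(0.3493) = 0.53005
  -P(3)·log₂(P(3)) = -(0.1271)·log₂(0.1271) = 0.37825
  -P(4)·log₂(P(4)) = -(0.365)·log₂(0.365) = 0.53072
H(P) = 0.42133 + 0.53005 + 0.37825 + 0.53072 = 1.86035 bits

log₂(4) = 2.00000 bits

D_KL(P||U) = 2.00000 - 1.86035 = 0.13965 ≈ 0.1397 bits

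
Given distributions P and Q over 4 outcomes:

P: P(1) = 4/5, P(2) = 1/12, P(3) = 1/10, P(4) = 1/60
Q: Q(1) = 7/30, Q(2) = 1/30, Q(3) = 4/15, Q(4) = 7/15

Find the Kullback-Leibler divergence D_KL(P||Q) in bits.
1.3106 bits

D_KL(P||Q) = Σ P(x) log₂(P(x)/Q(x))

Computing term by term:
  P(1)·log₂(P(1)/Q(1)) = (4/5)·log₂((4/5)/(7/30)) = 1.42209
  P(2)·log₂(P(2)/Q(2)) = (1/12)·log₂((1/12)/(1/30)) = 0.11016
  P(3)·log₂(P(3)/Q(3)) = (1/10)·log₂((1/10)/(4/15)) = -0.14150
  P(4)·log₂(P(4)/Q(4)) = (1/60)·log₂((1/60)/(7/15)) = -0.08012

D_KL(P||Q) = 1.42209 + 0.11016 - 0.14150 - 0.08012 = 1.31063 ≈ 1.3106 bits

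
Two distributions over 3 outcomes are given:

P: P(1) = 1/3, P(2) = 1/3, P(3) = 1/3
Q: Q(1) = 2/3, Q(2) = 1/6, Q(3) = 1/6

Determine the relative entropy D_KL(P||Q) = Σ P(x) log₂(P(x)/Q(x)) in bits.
0.3333 bits

D_KL(P||Q) = Σ P(x) log₂(P(x)/Q(x))

Computing term by term:
  P(1)·log₂(P(1)/Q(1)) = (1/3)·log₂((1/3)/(2/3)) = -0.33333
  P(2)·log₂(P(2)/Q(2)) = (1/3)·log₂((1/3)/(1/6)) = 0.33333
  P(3)·log₂(P(3)/Q(3)) = (1/3)·log₂((1/3)/(1/6)) = 0.33333

D_KL(P||Q) = -0.33333 + 0.33333 + 0.33333 = 0.33333 ≈ 0.3333 bits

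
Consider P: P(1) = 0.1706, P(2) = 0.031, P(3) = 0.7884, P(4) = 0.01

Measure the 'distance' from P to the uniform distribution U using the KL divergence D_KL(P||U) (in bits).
1.0725 bits

U(i) = 1/4 for all i

D_KL(P||U) = Σ P(x) log₂(P(x) / (1/4))
           = Σ P(x) log₂(P(x)) + log₂(4)
           = log₂(4) - H(P)

H(P) = -Σ P(x) log₂(P(x)):
  -P(1)·log₂(P(1)) = -(0.1706)·log₂(0.1706) = 0.43525
  -P(2)·log₂(P(2)) = -(0.031)·log₂(0.031) = 0.15536
  -P(3)·log₂(P(3)) = -(0.7884)·log₂(0.7884) = 0.27042
  -P(4)·log₂(P(4)) = -(0.01)·log₂(0.01) = 0.06644
H(P) = 0.43525 + 0.15536 + 0.27042 + 0.06644 = 0.92747 bits

log₂(4) = 2.00000 bits

D_KL(P||U) = 2.00000 - 0.92747 = 1.07253 ≈ 1.0725 bits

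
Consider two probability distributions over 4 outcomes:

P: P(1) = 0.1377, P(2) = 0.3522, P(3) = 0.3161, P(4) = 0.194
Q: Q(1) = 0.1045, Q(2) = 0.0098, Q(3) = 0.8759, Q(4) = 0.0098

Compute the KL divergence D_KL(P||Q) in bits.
2.2456 bits

D_KL(P||Q) = Σ P(x) log₂(P(x)/Q(x))

Computing term by term:
  P(1)·log₂(P(1)/Q(1)) = 0.1377·log₂(0.1377/0.1045) = 0.05481
  P(2)·log₂(P(2)/Q(2)) = 0.3522·log₂(0.3522/0.0098) = 1.81998
  P(3)·log₂(P(3)/Q(3)) = 0.3161·log₂(0.3161/0.8759) = -0.46479
  P(4)·log₂(P(4)/Q(4)) = 0.194·log₂(0.194/0.0098) = 0.83558

D_KL(P||Q) = 0.05481 + 1.81998 - 0.46479 + 0.83558 = 2.24558 ≈ 2.2456 bits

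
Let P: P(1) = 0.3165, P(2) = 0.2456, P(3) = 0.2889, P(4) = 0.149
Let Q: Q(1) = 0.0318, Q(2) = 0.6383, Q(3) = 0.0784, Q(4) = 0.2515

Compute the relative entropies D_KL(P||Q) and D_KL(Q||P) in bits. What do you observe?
D_KL(P||Q) = 1.1419 bits, D_KL(Q||P) = 0.8165 bits. The two directions give different values (D_KL(P||Q) exceeds D_KL(Q||P) by 0.3254 bits): KL divergence is asymmetric.

D_KL(P||Q) = Σ P(x) log₂(P(x)/Q(x))

Computing term by term:
  P(1)·log₂(P(1)/Q(1)) = 0.3165·log₂(0.3165/0.0318) = 1.04923
  P(2)·log₂(P(2)/Q(2)) = 0.2456·log₂(0.2456/0.6383) = -0.33842
  P(3)·log₂(P(3)/Q(3)) = 0.2889·log₂(0.2889/0.0784) = 0.54361
  P(4)·log₂(P(4)/Q(4)) = 0.149·log₂(0.149/0.2515) = -0.11253

D_KL(P||Q) = 1.04923 - 0.33842 + 0.54361 - 0.11253 = 1.14189 ≈ 1.1419 bits

D_KL(Q||P) = Σ Q(x) log₂(Q(x)/P(x))

Computing term by term:
  Q(1)·log₂(Q(1)/P(1)) = 0.0318·log₂(0.0318/0.3165) = -0.10542
  Q(2)·log₂(Q(2)/P(2)) = 0.6383·log₂(0.6383/0.2456) = 0.87953
  Q(3)·log₂(Q(3)/P(3)) = 0.0784·log₂(0.0784/0.2889) = -0.14752
  Q(4)·log₂(Q(4)/P(4)) = 0.2515·log₂(0.2515/0.149) = 0.18994

D_KL(Q||P) = -0.10542 + 0.87953 - 0.14752 + 0.18994 = 0.81653 ≈ 0.8165 bits

These are NOT equal (difference: 0.3254 bits). KL divergence is asymmetric: D_KL(P||Q) ≠ D_KL(Q||P) in general.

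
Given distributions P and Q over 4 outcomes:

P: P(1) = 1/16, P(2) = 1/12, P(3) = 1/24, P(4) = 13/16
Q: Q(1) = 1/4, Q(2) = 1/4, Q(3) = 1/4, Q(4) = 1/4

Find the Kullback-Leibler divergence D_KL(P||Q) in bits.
1.0168 bits

D_KL(P||Q) = Σ P(x) log₂(P(x)/Q(x))

Computing term by term:
  P(1)·log₂(P(1)/Q(1)) = (1/16)·log₂((1/16)/(1/4)) = -0.12500
  P(2)·log₂(P(2)/Q(2)) = (1/12)·log₂((1/12)/(1/4)) = -0.13208
  P(3)·log₂(P(3)/Q(3)) = (1/24)·log₂((1/24)/(1/4)) = -0.10771
  P(4)·log₂(P(4)/Q(4)) = (13/16)·log₂((13/16)/(1/4)) = 1.38161

D_KL(P||Q) = -0.12500 - 0.13208 - 0.10771 + 1.38161 = 1.01682 ≈ 1.0168 bits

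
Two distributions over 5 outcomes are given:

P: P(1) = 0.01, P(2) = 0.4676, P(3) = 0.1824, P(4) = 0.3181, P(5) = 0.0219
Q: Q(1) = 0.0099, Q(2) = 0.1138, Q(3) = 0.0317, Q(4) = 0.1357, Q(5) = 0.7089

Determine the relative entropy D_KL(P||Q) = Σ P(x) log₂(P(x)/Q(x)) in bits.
1.6951 bits

D_KL(P||Q) = Σ P(x) log₂(P(x)/Q(x))

Computing term by term:
  P(1)·log₂(P(1)/Q(1)) = 0.01·log₂(0.01/0.0099) = 0.00014
  P(2)·log₂(P(2)/Q(2)) = 0.4676·log₂(0.4676/0.1138) = 0.95333
  P(3)·log₂(P(3)/Q(3)) = 0.1824·log₂(0.1824/0.0317) = 0.46048
  P(4)·log₂(P(4)/Q(4)) = 0.3181·log₂(0.3181/0.1357) = 0.39096
  P(5)·log₂(P(5)/Q(5)) = 0.0219·log₂(0.0219/0.7089) = -0.10986

D_KL(P||Q) = 0.00014 + 0.95333 + 0.46048 + 0.39096 - 0.10986 = 1.69505 ≈ 1.6951 bits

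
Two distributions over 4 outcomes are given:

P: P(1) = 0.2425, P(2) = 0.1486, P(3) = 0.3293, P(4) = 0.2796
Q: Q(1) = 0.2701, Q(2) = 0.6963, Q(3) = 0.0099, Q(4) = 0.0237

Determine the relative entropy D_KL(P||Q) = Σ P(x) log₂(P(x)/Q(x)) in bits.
2.2915 bits

D_KL(P||Q) = Σ P(x) log₂(P(x)/Q(x))

Computing term by term:
  P(1)·log₂(P(1)/Q(1)) = 0.2425·log₂(0.2425/0.2701) = -0.03771
  P(2)·log₂(P(2)/Q(2)) = 0.1486·log₂(0.1486/0.6963) = -0.33112
  P(3)·log₂(P(3)/Q(3)) = 0.3293·log₂(0.3293/0.0099) = 1.66488
  P(4)·log₂(P(4)/Q(4)) = 0.2796·log₂(0.2796/0.0237) = 0.99549

D_KL(P||Q) = -0.03771 - 0.33112 + 1.66488 + 0.99549 = 2.29154 ≈ 2.2915 bits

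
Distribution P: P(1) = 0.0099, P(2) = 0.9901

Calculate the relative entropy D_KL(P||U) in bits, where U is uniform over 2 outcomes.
0.9199 bits

U(i) = 1/2 for all i

D_KL(P||U) = Σ P(x) log₂(P(x) / (1/2))
           = Σ P(x) log₂(P(x)) + log₂(2)
           = log₂(2) - H(P)

H(P) = -Σ P(x) log₂(P(x)):
  -P(1)·log₂(P(1)) = -(0.0099)·log₂(0.0099) = 0.06592
  -P(2)·log₂(P(2)) = -(0.9901)·log₂(0.9901) = 0.01421
H(P) = 0.06592 + 0.01421 = 0.08013 bits

log₂(2) = 1.00000 bits

D_KL(P||U) = 1.00000 - 0.08013 = 0.91987 ≈ 0.9199 bits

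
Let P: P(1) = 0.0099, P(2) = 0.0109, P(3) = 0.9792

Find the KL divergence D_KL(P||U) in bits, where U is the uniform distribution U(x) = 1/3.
1.4183 bits

U(i) = 1/3 for all i

D_KL(P||U) = Σ P(x) log₂(P(x) / (1/3))
           = Σ P(x) log₂(P(x)) + log₂(3)
           = log₂(3) - H(P)

H(P) = -Σ P(x) log₂(P(x)):
  -P(1)·log₂(P(1)) = -(0.0099)·log₂(0.0099) = 0.06592
  -P(2)·log₂(P(2)) = -(0.0109)·log₂(0.0109) = 0.07106
  -P(3)·log₂(P(3)) = -(0.9792)·log₂(0.9792) = 0.02969
H(P) = 0.06592 + 0.07106 + 0.02969 = 0.16667 bits

log₂(3) = 1.58496 bits

D_KL(P||U) = 1.58496 - 0.16667 = 1.41829 ≈ 1.4183 bits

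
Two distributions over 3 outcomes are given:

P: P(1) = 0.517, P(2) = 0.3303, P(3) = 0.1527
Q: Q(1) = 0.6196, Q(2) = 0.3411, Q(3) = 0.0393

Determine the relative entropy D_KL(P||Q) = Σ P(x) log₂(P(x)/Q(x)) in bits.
0.1486 bits

D_KL(P||Q) = Σ P(x) log₂(P(x)/Q(x))

Computing term by term:
  P(1)·log₂(P(1)/Q(1)) = 0.517·log₂(0.517/0.6196) = -0.13503
  P(2)·log₂(P(2)/Q(2)) = 0.3303·log₂(0.3303/0.3411) = -0.01533
  P(3)·log₂(P(3)/Q(3)) = 0.1527·log₂(0.1527/0.0393) = 0.29900

D_KL(P||Q) = -0.13503 - 0.01533 + 0.29900 = 0.14864 ≈ 0.1486 bits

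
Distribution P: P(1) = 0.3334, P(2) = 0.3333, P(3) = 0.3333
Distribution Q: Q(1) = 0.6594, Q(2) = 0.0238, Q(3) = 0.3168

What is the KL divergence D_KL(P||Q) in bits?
0.9655 bits

D_KL(P||Q) = Σ P(x) log₂(P(x)/Q(x))

Computing term by term:
  P(1)·log₂(P(1)/Q(1)) = 0.3334·log₂(0.3334/0.6594) = -0.32803
  P(2)·log₂(P(2)/Q(2)) = 0.3333·log₂(0.3333/0.0238) = 1.26914
  P(3)·log₂(P(3)/Q(3)) = 0.3333·log₂(0.3333/0.3168) = 0.02441

D_KL(P||Q) = -0.32803 + 1.26914 + 0.02441 = 0.96552 ≈ 0.9655 bits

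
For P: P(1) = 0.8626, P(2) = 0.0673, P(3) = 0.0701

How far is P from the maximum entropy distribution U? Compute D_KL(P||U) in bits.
0.8702 bits

U(i) = 1/3 for all i

D_KL(P||U) = Σ P(x) log₂(P(x) / (1/3))
           = Σ P(x) log₂(P(x)) + log₂(3)
           = log₂(3) - H(P)

H(P) = -Σ P(x) log₂(P(x)):
  -P(1)·log₂(P(1)) = -(0.8626)·log₂(0.8626) = 0.18394
  -P(2)·log₂(P(2)) = -(0.0673)·log₂(0.0673) = 0.26202
  -P(3)·log₂(P(3)) = -(0.0701)·log₂(0.0701) = 0.26879
H(P) = 0.18394 + 0.26202 + 0.26879 = 0.71475 bits

log₂(3) = 1.58496 bits

D_KL(P||U) = 1.58496 - 0.71475 = 0.87021 ≈ 0.8702 bits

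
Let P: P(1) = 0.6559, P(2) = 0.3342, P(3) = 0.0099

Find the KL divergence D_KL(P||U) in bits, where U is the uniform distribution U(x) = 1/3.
0.5915 bits

U(i) = 1/3 for all i

D_KL(P||U) = Σ P(x) log₂(P(x) / (1/3))
           = Σ P(x) log₂(P(x)) + log₂(3)
           = log₂(3) - H(P)

H(P) = -Σ P(x) log₂(P(x)):
  -P(1)·log₂(P(1)) = -(0.6559)·log₂(0.6559) = 0.39908
  -P(2)·log₂(P(2)) = -(0.3342)·log₂(0.3342) = 0.52844
  -P(3)·log₂(P(3)) = -(0.0099)·log₂(0.0099) = 0.06592
H(P) = 0.39908 + 0.52844 + 0.06592 = 0.99344 bits

log₂(3) = 1.58496 bits

D_KL(P||U) = 1.58496 - 0.99344 = 0.59152 ≈ 0.5915 bits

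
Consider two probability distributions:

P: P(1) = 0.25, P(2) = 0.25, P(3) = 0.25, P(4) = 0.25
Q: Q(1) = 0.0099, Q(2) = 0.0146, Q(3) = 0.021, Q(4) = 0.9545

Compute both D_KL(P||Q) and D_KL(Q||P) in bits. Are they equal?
D_KL(P||Q) = 2.5992 bits, D_KL(Q||P) = 1.6639 bits. No, they are not equal.

D_KL(P||Q) = Σ P(x) log₂(P(x)/Q(x))

Computing term by term:
  P(1)·log₂(P(1)/Q(1)) = 0.25·log₂(0.25/0.0099) = 1.16459
  P(2)·log₂(P(2)/Q(2)) = 0.25·log₂(0.25/0.0146) = 1.02447
  P(3)·log₂(P(3)/Q(3)) = 0.25·log₂(0.25/0.021) = 0.89337
  P(4)·log₂(P(4)/Q(4)) = 0.25·log₂(0.25/0.9545) = -0.48320

D_KL(P||Q) = 1.16459 + 1.02447 + 0.89337 - 0.48320 = 2.59923 ≈ 2.5992 bits

D_KL(Q||P) = Σ Q(x) log₂(Q(x)/P(x))

Computing term by term:
  Q(1)·log₂(Q(1)/P(1)) = 0.0099·log₂(0.0099/0.25) = -0.04612
  Q(2)·log₂(Q(2)/P(2)) = 0.0146·log₂(0.0146/0.25) = -0.05983
  Q(3)·log₂(Q(3)/P(3)) = 0.021·log₂(0.021/0.25) = -0.07504
  Q(4)·log₂(Q(4)/P(4)) = 0.9545·log₂(0.9545/0.25) = 1.84487

D_KL(Q||P) = -0.04612 - 0.05983 - 0.07504 + 1.84487 = 1.66388 ≈ 1.6639 bits

These are NOT equal (difference: 0.9353 bits). KL divergence is asymmetric: D_KL(P||Q) ≠ D_KL(Q||P) in general.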